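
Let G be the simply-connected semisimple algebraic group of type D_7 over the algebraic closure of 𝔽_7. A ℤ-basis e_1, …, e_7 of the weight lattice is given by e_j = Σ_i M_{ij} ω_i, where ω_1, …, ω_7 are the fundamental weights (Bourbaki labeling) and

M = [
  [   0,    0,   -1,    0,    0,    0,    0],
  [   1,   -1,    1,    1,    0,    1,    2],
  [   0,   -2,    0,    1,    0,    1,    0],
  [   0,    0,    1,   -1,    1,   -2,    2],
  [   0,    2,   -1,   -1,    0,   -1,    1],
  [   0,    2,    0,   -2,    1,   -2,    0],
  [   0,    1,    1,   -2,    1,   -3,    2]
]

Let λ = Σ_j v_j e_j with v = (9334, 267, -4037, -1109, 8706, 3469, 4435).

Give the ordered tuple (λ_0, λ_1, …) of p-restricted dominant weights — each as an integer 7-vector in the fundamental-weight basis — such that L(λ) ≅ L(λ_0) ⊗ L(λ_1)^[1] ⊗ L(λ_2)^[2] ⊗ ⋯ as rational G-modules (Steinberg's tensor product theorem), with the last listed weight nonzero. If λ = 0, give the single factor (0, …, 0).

((5, 6, 6, 3, 3, 5, 3), (2, 5, 1, 2, 4, 1, 4), (5, 2, 2, 3, 2, 1, 2), (4, 5, 5, 1, 5, 6, 2), (1, 6, 0, 3, 2, 1, 2))

In the fundamental-weight basis, λ has coordinates c = M·v (v = (9334, 267, -4037, -1109, 8706, 3469, 4435)):
  c_1 = 0·9334 + 0·267 + (-1)·(-4037) + (0)·(-1109) + 0·8706 + 0·3469 + 0·4435 = 4037
  c_2 = 1·9334 + (-1)·(267) + (1)·(-4037) + (1)·(-1109) + 0·8706 + 1·3469 + 2·4435 = 16260
  c_3 = 0·9334 + (-2)·(267) + (0)·(-4037) + (1)·(-1109) + 0·8706 + 1·3469 + 0·4435 = 1826
  c_4 = 0·9334 + 0·267 + (1)·(-4037) + (-1)·(-1109) + 1·8706 + (-2)·(3469) + 2·4435 = 7710
  c_5 = 0·9334 + 2·267 + (-1)·(-4037) + (-1)·(-1109) + 0·8706 + (-1)·(3469) + 1·4435 = 6646
  c_6 = 0·9334 + 2·267 + (0)·(-4037) + (-2)·(-1109) + 1·8706 + (-2)·(3469) + 0·4435 = 4520
  c_7 = 0·9334 + 1·267 + (1)·(-4037) + (-2)·(-1109) + 1·8706 + (-3)·(3469) + 2·4435 = 5617
Base-7 expansion of each c_i:
  c_1 = 4037 = 5·7^0 + 2·7^1 + 5·7^2 + 4·7^3 + 1·7^4
  c_2 = 16260 = 6·7^0 + 5·7^1 + 2·7^2 + 5·7^3 + 6·7^4
  c_3 = 1826 = 6·7^0 + 1·7^1 + 2·7^2 + 5·7^3
  c_4 = 7710 = 3·7^0 + 2·7^1 + 3·7^2 + 1·7^3 + 3·7^4
  c_5 = 6646 = 3·7^0 + 4·7^1 + 2·7^2 + 5·7^3 + 2·7^4
  c_6 = 4520 = 5·7^0 + 1·7^1 + 1·7^2 + 6·7^3 + 1·7^4
  c_7 = 5617 = 3·7^0 + 4·7^1 + 2·7^2 + 2·7^3 + 2·7^4
λ_0 = (5, 6, 6, 3, 3, 5, 3)
λ_1 = (2, 5, 1, 2, 4, 1, 4)
λ_2 = (5, 2, 2, 3, 2, 1, 2)
λ_3 = (4, 5, 5, 1, 5, 6, 2)
λ_4 = (1, 6, 0, 3, 2, 1, 2)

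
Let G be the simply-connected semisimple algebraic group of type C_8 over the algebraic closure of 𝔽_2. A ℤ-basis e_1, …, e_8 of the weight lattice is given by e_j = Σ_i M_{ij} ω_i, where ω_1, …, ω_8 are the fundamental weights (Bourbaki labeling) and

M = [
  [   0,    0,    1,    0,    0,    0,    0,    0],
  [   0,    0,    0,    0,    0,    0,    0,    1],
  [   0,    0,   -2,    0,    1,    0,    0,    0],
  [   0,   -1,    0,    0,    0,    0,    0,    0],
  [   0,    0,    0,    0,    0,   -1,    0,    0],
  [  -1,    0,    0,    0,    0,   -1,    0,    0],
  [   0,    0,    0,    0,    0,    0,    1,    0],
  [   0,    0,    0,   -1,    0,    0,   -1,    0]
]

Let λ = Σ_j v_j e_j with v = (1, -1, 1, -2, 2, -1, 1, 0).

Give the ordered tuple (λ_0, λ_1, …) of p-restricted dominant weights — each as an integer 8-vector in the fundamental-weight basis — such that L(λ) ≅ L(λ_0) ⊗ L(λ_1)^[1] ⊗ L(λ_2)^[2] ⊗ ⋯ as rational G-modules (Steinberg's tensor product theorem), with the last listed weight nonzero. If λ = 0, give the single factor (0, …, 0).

Converting to the ω-basis (c_i = row i of M dotted with v = (1, -1, 1, -2, 2, -1, 1, 0)):
  c_1 = 0*1 + 0*-1 + 1*1 + 0*-2 + 0*2 + 0*-1 + 0*1 + 0*0 = 1
  c_2 = 0*1 + 0*-1 + 0*1 + 0*-2 + 0*2 + 0*-1 + 0*1 + 1*0 = 0
  c_3 = 0*1 + 0*-1 + -2*1 + 0*-2 + 1*2 + 0*-1 + 0*1 + 0*0 = 0
  c_4 = 0*1 + -1*-1 + 0*1 + 0*-2 + 0*2 + 0*-1 + 0*1 + 0*0 = 1
  c_5 = 0*1 + 0*-1 + 0*1 + 0*-2 + 0*2 + -1*-1 + 0*1 + 0*0 = 1
  c_6 = -1*1 + 0*-1 + 0*1 + 0*-2 + 0*2 + -1*-1 + 0*1 + 0*0 = 0
  c_7 = 0*1 + 0*-1 + 0*1 + 0*-2 + 0*2 + 0*-1 + 1*1 + 0*0 = 1
  c_8 = 0*1 + 0*-1 + 0*1 + -1*-2 + 0*2 + 0*-1 + -1*1 + 0*0 = 1
Base-2 expansion of each c_i:
  c_1 = 1 = 1·2^0
  c_2 = 0
  c_3 = 0
  c_4 = 1 = 1·2^0
  c_5 = 1 = 1·2^0
  c_6 = 0
  c_7 = 1 = 1·2^0
  c_8 = 1 = 1·2^0
p-restricted factor λ_0 = (1, 0, 0, 1, 1, 0, 1, 1)

((1, 0, 0, 1, 1, 0, 1, 1),)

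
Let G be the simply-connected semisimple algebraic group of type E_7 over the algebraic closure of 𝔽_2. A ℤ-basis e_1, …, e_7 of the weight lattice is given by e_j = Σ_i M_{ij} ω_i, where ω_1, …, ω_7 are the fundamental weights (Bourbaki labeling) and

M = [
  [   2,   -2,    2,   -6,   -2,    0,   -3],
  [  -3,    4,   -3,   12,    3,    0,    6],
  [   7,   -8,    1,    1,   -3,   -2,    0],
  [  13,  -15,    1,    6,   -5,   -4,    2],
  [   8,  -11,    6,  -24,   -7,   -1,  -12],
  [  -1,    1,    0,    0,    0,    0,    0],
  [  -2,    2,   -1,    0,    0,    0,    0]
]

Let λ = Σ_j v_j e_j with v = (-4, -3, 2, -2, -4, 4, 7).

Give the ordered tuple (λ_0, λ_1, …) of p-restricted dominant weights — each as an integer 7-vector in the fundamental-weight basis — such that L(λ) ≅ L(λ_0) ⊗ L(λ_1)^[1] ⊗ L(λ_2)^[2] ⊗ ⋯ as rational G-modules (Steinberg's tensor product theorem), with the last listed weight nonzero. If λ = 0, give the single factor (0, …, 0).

Compute c_i = Σ_j M_{ij} v_j with v = (-4, -3, 2, -2, -4, 4, 7):
  c_1 = 2*-4 + -2*-3 + 2*2 + -6*-2 + -2*-4 + 0*4 + -3*7 = 1
  c_2 = -3*-4 + 4*-3 + -3*2 + 12*-2 + 3*-4 + 0*4 + 6*7 = 0
  c_3 = 7*-4 + -8*-3 + 1*2 + 1*-2 + -3*-4 + -2*4 + 0*7 = 0
  c_4 = 13*-4 + -15*-3 + 1*2 + 6*-2 + -5*-4 + -4*4 + 2*7 = 1
  c_5 = 8*-4 + -11*-3 + 6*2 + -24*-2 + -7*-4 + -1*4 + -12*7 = 1
  c_6 = -1*-4 + 1*-3 + 0*2 + 0*-2 + 0*-4 + 0*4 + 0*7 = 1
  c_7 = -2*-4 + 2*-3 + -1*2 + 0*-2 + 0*-4 + 0*4 + 0*7 = 0
Expand coordinatewise in base 2:
  c_1 = 1 = 1·2^0
  c_2 = 0
  c_3 = 0
  c_4 = 1 = 1·2^0
  c_5 = 1 = 1·2^0
  c_6 = 1 = 1·2^0
  c_7 = 0
λ_0 = (1, 0, 0, 1, 1, 1, 0)

((1, 0, 0, 1, 1, 1, 0),)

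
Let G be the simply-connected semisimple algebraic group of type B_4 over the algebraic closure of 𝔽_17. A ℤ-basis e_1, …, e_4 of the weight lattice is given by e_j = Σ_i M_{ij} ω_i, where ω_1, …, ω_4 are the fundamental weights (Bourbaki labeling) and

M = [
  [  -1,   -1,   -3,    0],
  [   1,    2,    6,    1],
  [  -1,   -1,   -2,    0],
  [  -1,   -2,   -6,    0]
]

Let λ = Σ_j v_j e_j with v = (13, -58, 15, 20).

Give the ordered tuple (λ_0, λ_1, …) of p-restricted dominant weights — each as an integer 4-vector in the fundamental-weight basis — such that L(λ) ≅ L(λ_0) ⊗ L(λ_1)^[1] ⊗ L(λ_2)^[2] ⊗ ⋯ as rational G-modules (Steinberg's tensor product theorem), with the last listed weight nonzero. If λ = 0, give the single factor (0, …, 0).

((0, 7, 15, 13),)

Change of basis e → ω: c = M·v where v = (13, -58, 15, 20):
  c_1 = (-1)·(13) + (-1)·(-58) + (-3)·(15) + (0)·(20) = 0
  c_2 = (1)·(13) + (2)·(-58) + (6)·(15) + (1)·(20) = 7
  c_3 = (-1)·(13) + (-1)·(-58) + (-2)·(15) + (0)·(20) = 15
  c_4 = (-1)·(13) + (-2)·(-58) + (-6)·(15) + (0)·(20) = 13
p = 17; digits c_i = Σ_j d_{ij}·17^j, 0 ≤ d_{ij} < 17:
  c_1 = 0
  c_2 = 7 = 7·17^0
  c_3 = 15 = 15·17^0
  c_4 = 13 = 13·17^0
p-restricted factor λ_0 = (0, 7, 15, 13)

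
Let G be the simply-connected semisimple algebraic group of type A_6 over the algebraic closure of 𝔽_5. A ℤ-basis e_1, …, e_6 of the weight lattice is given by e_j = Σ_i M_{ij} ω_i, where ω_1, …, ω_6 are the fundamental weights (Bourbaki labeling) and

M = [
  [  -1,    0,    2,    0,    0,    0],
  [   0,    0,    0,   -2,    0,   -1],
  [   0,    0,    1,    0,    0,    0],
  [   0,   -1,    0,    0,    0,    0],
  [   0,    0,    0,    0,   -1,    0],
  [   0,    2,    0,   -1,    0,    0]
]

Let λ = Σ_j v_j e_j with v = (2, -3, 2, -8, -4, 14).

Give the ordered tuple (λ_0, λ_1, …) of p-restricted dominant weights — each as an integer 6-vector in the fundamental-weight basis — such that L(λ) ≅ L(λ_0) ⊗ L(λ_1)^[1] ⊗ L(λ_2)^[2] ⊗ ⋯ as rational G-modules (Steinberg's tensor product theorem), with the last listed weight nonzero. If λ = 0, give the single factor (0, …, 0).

((2, 2, 2, 3, 4, 2),)

In the fundamental-weight basis, λ has coordinates c = M·v (v = (2, -3, 2, -8, -4, 14)):
  c_1 = -1*2 + 0*-3 + 2*2 + 0*-8 + 0*-4 + 0*14 = 2
  c_2 = 0*2 + 0*-3 + 0*2 + -2*-8 + 0*-4 + -1*14 = 2
  c_3 = 0*2 + 0*-3 + 1*2 + 0*-8 + 0*-4 + 0*14 = 2
  c_4 = 0*2 + -1*-3 + 0*2 + 0*-8 + 0*-4 + 0*14 = 3
  c_5 = 0*2 + 0*-3 + 0*2 + 0*-8 + -1*-4 + 0*14 = 4
  c_6 = 0*2 + 2*-3 + 0*2 + -1*-8 + 0*-4 + 0*14 = 2
Expand coordinatewise in base 5:
  c_1 = 2 = 2·5^0
  c_2 = 2 = 2·5^0
  c_3 = 2 = 2·5^0
  c_4 = 3 = 3·5^0
  c_5 = 4 = 4·5^0
  c_6 = 2 = 2·5^0
Factor λ_0 = (2, 2, 2, 3, 4, 2)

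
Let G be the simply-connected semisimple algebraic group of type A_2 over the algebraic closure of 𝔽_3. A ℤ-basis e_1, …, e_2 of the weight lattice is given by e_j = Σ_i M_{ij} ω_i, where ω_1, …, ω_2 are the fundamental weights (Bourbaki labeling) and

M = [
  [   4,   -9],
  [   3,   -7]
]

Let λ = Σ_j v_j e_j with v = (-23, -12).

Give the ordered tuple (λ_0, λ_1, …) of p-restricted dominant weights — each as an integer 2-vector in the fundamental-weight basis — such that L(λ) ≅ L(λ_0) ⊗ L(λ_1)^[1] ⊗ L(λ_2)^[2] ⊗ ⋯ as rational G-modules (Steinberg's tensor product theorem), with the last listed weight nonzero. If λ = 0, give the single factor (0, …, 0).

Converting to the ω-basis (c_i = row i of M dotted with v = (-23, -12)):
  c_1 = (4)·(-23) + (-9)·(-12) = 16
  c_2 = (3)·(-23) + (-7)·(-12) = 15
Expand coordinatewise in base 3:
  c_1 = 16 = 1·3^0 + 2·3^1 + 1·3^2
  c_2 = 15 = 0·3^0 + 2·3^1 + 1·3^2
Factor λ_0 = (1, 0)
Factor λ_1 = (2, 2)
Factor λ_2 = (1, 1)

((1, 0), (2, 2), (1, 1))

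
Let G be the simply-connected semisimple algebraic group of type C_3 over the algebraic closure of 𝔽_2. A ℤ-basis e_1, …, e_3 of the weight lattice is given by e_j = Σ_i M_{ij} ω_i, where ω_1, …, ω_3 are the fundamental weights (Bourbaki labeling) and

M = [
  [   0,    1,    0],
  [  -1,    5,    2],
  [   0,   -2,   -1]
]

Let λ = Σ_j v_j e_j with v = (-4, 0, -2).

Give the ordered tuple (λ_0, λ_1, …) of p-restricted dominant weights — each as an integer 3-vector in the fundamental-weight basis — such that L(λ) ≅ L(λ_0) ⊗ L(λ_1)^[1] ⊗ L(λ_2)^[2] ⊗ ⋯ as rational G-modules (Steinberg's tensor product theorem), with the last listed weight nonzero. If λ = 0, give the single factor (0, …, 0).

Converting to the ω-basis (c_i = row i of M dotted with v = (-4, 0, -2)):
  c_1 = (0)·(-4) + (1)·(0) + (0)·(-2) = 0
  c_2 = (-1)·(-4) + (5)·(0) + (2)·(-2) = 0
  c_3 = (0)·(-4) + (-2)·(0) + (-1)·(-2) = 2
Expand coordinatewise in base 2:
  c_1 = 0
  c_2 = 0
  c_3 = 2 = 0·2^0 + 1·2^1
p-restricted factor λ_0 = (0, 0, 0)
p-restricted factor λ_1 = (0, 0, 1)

((0, 0, 0), (0, 0, 1))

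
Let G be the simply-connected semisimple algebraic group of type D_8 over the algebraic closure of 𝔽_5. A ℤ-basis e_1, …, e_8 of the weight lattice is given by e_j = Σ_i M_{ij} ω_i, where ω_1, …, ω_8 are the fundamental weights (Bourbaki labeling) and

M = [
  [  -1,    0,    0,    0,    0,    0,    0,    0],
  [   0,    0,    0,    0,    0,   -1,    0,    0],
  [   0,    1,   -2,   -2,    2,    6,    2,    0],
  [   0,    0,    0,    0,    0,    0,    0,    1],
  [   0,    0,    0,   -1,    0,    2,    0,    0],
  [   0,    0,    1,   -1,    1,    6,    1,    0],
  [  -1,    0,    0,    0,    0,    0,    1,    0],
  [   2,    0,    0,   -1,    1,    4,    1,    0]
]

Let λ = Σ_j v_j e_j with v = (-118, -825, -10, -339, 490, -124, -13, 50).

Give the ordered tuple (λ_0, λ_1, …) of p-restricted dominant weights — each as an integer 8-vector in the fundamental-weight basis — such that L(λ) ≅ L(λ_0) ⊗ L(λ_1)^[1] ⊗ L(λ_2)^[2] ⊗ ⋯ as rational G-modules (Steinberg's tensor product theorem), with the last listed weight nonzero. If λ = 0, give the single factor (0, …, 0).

Converting to the ω-basis (c_i = row i of M dotted with v = (-118, -825, -10, -339, 490, -124, -13, 50)):
  c_1 = -1*-118 + 0*-825 + 0*-10 + 0*-339 + 0*490 + 0*-124 + 0*-13 + 0*50 = 118
  c_2 = 0*-118 + 0*-825 + 0*-10 + 0*-339 + 0*490 + -1*-124 + 0*-13 + 0*50 = 124
  c_3 = 0*-118 + 1*-825 + -2*-10 + -2*-339 + 2*490 + 6*-124 + 2*-13 + 0*50 = 83
  c_4 = 0*-118 + 0*-825 + 0*-10 + 0*-339 + 0*490 + 0*-124 + 0*-13 + 1*50 = 50
  c_5 = 0*-118 + 0*-825 + 0*-10 + -1*-339 + 0*490 + 2*-124 + 0*-13 + 0*50 = 91
  c_6 = 0*-118 + 0*-825 + 1*-10 + -1*-339 + 1*490 + 6*-124 + 1*-13 + 0*50 = 62
  c_7 = -1*-118 + 0*-825 + 0*-10 + 0*-339 + 0*490 + 0*-124 + 1*-13 + 0*50 = 105
  c_8 = 2*-118 + 0*-825 + 0*-10 + -1*-339 + 1*490 + 4*-124 + 1*-13 + 0*50 = 84
Expand coordinatewise in base 5:
  c_1 = 118 = 3·5^0 + 3·5^1 + 4·5^2
  c_2 = 124 = 4·5^0 + 4·5^1 + 4·5^2
  c_3 = 83 = 3·5^0 + 1·5^1 + 3·5^2
  c_4 = 50 = 0·5^0 + 0·5^1 + 2·5^2
  c_5 = 91 = 1·5^0 + 3·5^1 + 3·5^2
  c_6 = 62 = 2·5^0 + 2·5^1 + 2·5^2
  c_7 = 105 = 0·5^0 + 1·5^1 + 4·5^2
  c_8 = 84 = 4·5^0 + 1·5^1 + 3·5^2
Factor λ_0 = (3, 4, 3, 0, 1, 2, 0, 4)
Factor λ_1 = (3, 4, 1, 0, 3, 2, 1, 1)
Factor λ_2 = (4, 4, 3, 2, 3, 2, 4, 3)

((3, 4, 3, 0, 1, 2, 0, 4), (3, 4, 1, 0, 3, 2, 1, 1), (4, 4, 3, 2, 3, 2, 4, 3))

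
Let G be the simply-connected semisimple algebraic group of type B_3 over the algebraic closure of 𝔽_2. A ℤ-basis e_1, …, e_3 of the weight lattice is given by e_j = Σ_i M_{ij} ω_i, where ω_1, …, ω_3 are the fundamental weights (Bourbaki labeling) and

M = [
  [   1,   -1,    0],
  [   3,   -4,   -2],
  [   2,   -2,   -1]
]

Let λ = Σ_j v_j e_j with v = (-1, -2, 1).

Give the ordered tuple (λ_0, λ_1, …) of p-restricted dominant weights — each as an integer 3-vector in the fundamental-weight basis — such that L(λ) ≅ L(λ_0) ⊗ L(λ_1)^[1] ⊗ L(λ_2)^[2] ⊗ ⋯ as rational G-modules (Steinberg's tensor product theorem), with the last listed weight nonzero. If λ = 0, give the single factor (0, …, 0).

((1, 1, 1), (0, 1, 0))

Change of basis e → ω: c = M·v where v = (-1, -2, 1):
  c_1 = (1)·(-1) + (-1)·(-2) + (0)·(1) = 1
  c_2 = (3)·(-1) + (-4)·(-2) + (-2)·(1) = 3
  c_3 = (2)·(-1) + (-2)·(-2) + (-1)·(1) = 1
Expand coordinatewise in base 2:
  c_1 = 1 = 1·2^0
  c_2 = 3 = 1·2^0 + 1·2^1
  c_3 = 1 = 1·2^0
λ_0 = (1, 1, 1)
λ_1 = (0, 1, 0)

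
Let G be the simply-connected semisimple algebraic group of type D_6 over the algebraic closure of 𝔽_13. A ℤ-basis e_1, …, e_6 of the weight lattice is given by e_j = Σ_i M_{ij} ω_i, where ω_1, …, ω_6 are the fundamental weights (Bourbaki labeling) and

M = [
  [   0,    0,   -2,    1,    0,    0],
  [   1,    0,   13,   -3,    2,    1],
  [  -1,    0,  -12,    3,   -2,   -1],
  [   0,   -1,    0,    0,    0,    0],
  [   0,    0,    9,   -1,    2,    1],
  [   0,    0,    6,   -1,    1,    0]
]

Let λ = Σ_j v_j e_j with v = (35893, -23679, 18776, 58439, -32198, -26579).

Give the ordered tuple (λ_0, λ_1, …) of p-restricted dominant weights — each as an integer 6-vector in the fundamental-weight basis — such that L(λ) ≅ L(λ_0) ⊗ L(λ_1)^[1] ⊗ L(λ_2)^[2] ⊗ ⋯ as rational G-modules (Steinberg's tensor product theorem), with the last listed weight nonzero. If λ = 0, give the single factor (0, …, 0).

In the fundamental-weight basis, λ has coordinates c = M·v (v = (35893, -23679, 18776, 58439, -32198, -26579)):
  c_1 = 0·35893 + (0)·(-23679) + (-2)·(18776) + 1·58439 + (0)·(-32198) + (0)·(-26579) = 20887
  c_2 = 1·35893 + (0)·(-23679) + 13·18776 + (-3)·(58439) + (2)·(-32198) + (1)·(-26579) = 13689
  c_3 = (-1)·(35893) + (0)·(-23679) + (-12)·(18776) + 3·58439 + (-2)·(-32198) + (-1)·(-26579) = 5087
  c_4 = 0·35893 + (-1)·(-23679) + 0·18776 + 0·58439 + (0)·(-32198) + (0)·(-26579) = 23679
  c_5 = 0·35893 + (0)·(-23679) + 9·18776 + (-1)·(58439) + (2)·(-32198) + (1)·(-26579) = 19570
  c_6 = 0·35893 + (0)·(-23679) + 6·18776 + (-1)·(58439) + (1)·(-32198) + (0)·(-26579) = 22019
Base-13 expansion of each c_i:
  c_1 = 20887 = 9·13^0 + 7·13^1 + 6·13^2 + 9·13^3
  c_2 = 13689 = 0·13^0 + 0·13^1 + 3·13^2 + 6·13^3
  c_3 = 5087 = 4·13^0 + 1·13^1 + 4·13^2 + 2·13^3
  c_4 = 23679 = 6·13^0 + 1·13^1 + 10·13^2 + 10·13^3
  c_5 = 19570 = 5·13^0 + 10·13^1 + 11·13^2 + 8·13^3
  c_6 = 22019 = 10·13^0 + 3·13^1 + 0·13^2 + 10·13^3
λ_0 = (9, 0, 4, 6, 5, 10)
λ_1 = (7, 0, 1, 1, 10, 3)
λ_2 = (6, 3, 4, 10, 11, 0)
λ_3 = (9, 6, 2, 10, 8, 10)

((9, 0, 4, 6, 5, 10), (7, 0, 1, 1, 10, 3), (6, 3, 4, 10, 11, 0), (9, 6, 2, 10, 8, 10))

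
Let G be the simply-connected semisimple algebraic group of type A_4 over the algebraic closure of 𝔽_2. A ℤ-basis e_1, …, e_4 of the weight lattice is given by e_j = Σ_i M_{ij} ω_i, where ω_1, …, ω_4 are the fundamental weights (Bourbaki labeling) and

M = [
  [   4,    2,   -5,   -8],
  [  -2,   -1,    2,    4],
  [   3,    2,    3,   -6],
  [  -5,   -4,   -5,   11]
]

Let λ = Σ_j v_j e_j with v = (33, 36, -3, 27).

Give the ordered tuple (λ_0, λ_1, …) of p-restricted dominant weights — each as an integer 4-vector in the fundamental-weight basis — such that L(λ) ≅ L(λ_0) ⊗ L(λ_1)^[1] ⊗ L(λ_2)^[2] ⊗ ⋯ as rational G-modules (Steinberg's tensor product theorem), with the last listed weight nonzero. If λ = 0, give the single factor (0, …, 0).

In the fundamental-weight basis, λ has coordinates c = M·v (v = (33, 36, -3, 27)):
  c_1 = (4)·(33) + (2)·(36) + (-5)·(-3) + (-8)·(27) = 3
  c_2 = (-2)·(33) + (-1)·(36) + (2)·(-3) + (4)·(27) = 0
  c_3 = (3)·(33) + (2)·(36) + (3)·(-3) + (-6)·(27) = 0
  c_4 = (-5)·(33) + (-4)·(36) + (-5)·(-3) + (11)·(27) = 3
Writing each c_i in base p = 2:
  c_1 = 3 = 1·2^0 + 1·2^1
  c_2 = 0
  c_3 = 0
  c_4 = 3 = 1·2^0 + 1·2^1
Factor λ_0 = (1, 0, 0, 1)
Factor λ_1 = (1, 0, 0, 1)

((1, 0, 0, 1), (1, 0, 0, 1))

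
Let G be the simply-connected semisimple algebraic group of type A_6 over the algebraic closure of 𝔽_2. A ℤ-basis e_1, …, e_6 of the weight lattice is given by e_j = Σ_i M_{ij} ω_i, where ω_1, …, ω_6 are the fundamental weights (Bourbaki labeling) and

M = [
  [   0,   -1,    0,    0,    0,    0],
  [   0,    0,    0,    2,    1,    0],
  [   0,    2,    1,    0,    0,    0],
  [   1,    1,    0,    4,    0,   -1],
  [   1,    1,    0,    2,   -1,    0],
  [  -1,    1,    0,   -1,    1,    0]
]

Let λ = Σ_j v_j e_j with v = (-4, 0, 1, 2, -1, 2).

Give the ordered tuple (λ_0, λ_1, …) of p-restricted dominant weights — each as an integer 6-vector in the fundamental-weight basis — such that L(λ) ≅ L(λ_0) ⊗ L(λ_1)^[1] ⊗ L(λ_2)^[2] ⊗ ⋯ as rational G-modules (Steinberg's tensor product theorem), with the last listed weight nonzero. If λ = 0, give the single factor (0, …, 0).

((0, 1, 1, 0, 1, 1), (0, 1, 0, 1, 0, 0))

Converting to the ω-basis (c_i = row i of M dotted with v = (-4, 0, 1, 2, -1, 2)):
  c_1 = (0)·(-4) + (-1)·(0) + (0)·(1) + (0)·(2) + (0)·(-1) + (0)·(2) = 0
  c_2 = (0)·(-4) + (0)·(0) + (0)·(1) + (2)·(2) + (1)·(-1) + (0)·(2) = 3
  c_3 = (0)·(-4) + (2)·(0) + (1)·(1) + (0)·(2) + (0)·(-1) + (0)·(2) = 1
  c_4 = (1)·(-4) + (1)·(0) + (0)·(1) + (4)·(2) + (0)·(-1) + (-1)·(2) = 2
  c_5 = (1)·(-4) + (1)·(0) + (0)·(1) + (2)·(2) + (-1)·(-1) + (0)·(2) = 1
  c_6 = (-1)·(-4) + (1)·(0) + (0)·(1) + (-1)·(2) + (1)·(-1) + (0)·(2) = 1
Expand coordinatewise in base 2:
  c_1 = 0
  c_2 = 3 = 1·2^0 + 1·2^1
  c_3 = 1 = 1·2^0
  c_4 = 2 = 0·2^0 + 1·2^1
  c_5 = 1 = 1·2^0
  c_6 = 1 = 1·2^0
λ_0 = (0, 1, 1, 0, 1, 1)
λ_1 = (0, 1, 0, 1, 0, 0)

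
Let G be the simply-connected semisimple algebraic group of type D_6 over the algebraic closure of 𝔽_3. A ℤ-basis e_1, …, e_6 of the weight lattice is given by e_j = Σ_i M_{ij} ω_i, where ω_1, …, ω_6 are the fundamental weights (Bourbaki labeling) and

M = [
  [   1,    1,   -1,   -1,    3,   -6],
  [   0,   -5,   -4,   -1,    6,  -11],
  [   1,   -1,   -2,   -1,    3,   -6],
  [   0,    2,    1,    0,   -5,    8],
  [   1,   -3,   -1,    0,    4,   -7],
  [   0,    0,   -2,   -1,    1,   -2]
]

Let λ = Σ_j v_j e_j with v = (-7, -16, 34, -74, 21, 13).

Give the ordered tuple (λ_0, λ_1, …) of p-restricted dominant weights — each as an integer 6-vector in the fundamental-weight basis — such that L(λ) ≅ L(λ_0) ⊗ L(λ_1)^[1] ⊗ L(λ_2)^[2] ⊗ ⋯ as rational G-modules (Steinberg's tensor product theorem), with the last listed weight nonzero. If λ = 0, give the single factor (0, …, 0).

((2, 1, 0, 1, 0, 1),)

ω-coordinates c = M·v, v = (-7, -16, 34, -74, 21, 13):
  c_1 = 1*-7 + 1*-16 + -1*34 + -1*-74 + 3*21 + -6*13 = 2
  c_2 = 0*-7 + -5*-16 + -4*34 + -1*-74 + 6*21 + -11*13 = 1
  c_3 = 1*-7 + -1*-16 + -2*34 + -1*-74 + 3*21 + -6*13 = 0
  c_4 = 0*-7 + 2*-16 + 1*34 + 0*-74 + -5*21 + 8*13 = 1
  c_5 = 1*-7 + -3*-16 + -1*34 + 0*-74 + 4*21 + -7*13 = 0
  c_6 = 0*-7 + 0*-16 + -2*34 + -1*-74 + 1*21 + -2*13 = 1
Expand coordinatewise in base 3:
  c_1 = 2 = 2·3^0
  c_2 = 1 = 1·3^0
  c_3 = 0
  c_4 = 1 = 1·3^0
  c_5 = 0
  c_6 = 1 = 1·3^0
λ_0 = (2, 1, 0, 1, 0, 1)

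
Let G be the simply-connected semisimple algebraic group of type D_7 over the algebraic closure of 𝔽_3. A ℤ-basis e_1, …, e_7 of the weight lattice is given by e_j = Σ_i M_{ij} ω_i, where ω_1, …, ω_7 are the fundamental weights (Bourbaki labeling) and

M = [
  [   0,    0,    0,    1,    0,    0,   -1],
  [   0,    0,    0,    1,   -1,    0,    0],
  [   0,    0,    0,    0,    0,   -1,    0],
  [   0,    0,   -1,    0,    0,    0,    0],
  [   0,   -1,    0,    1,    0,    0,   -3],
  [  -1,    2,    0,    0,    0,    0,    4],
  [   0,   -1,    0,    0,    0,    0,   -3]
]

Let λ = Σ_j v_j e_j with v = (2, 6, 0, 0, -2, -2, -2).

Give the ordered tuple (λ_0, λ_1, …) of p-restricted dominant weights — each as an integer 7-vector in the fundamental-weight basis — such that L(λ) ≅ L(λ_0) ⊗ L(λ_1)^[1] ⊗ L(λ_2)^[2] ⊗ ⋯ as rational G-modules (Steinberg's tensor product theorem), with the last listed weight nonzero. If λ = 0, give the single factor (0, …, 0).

Compute c_i = Σ_j M_{ij} v_j with v = (2, 6, 0, 0, -2, -2, -2):
  c_1 = 0*2 + 0*6 + 0*0 + 1*0 + 0*-2 + 0*-2 + -1*-2 = 2
  c_2 = 0*2 + 0*6 + 0*0 + 1*0 + -1*-2 + 0*-2 + 0*-2 = 2
  c_3 = 0*2 + 0*6 + 0*0 + 0*0 + 0*-2 + -1*-2 + 0*-2 = 2
  c_4 = 0*2 + 0*6 + -1*0 + 0*0 + 0*-2 + 0*-2 + 0*-2 = 0
  c_5 = 0*2 + -1*6 + 0*0 + 1*0 + 0*-2 + 0*-2 + -3*-2 = 0
  c_6 = -1*2 + 2*6 + 0*0 + 0*0 + 0*-2 + 0*-2 + 4*-2 = 2
  c_7 = 0*2 + -1*6 + 0*0 + 0*0 + 0*-2 + 0*-2 + -3*-2 = 0
Expand coordinatewise in base 3:
  c_1 = 2 = 2·3^0
  c_2 = 2 = 2·3^0
  c_3 = 2 = 2·3^0
  c_4 = 0
  c_5 = 0
  c_6 = 2 = 2·3^0
  c_7 = 0
Factor λ_0 = (2, 2, 2, 0, 0, 2, 0)

((2, 2, 2, 0, 0, 2, 0),)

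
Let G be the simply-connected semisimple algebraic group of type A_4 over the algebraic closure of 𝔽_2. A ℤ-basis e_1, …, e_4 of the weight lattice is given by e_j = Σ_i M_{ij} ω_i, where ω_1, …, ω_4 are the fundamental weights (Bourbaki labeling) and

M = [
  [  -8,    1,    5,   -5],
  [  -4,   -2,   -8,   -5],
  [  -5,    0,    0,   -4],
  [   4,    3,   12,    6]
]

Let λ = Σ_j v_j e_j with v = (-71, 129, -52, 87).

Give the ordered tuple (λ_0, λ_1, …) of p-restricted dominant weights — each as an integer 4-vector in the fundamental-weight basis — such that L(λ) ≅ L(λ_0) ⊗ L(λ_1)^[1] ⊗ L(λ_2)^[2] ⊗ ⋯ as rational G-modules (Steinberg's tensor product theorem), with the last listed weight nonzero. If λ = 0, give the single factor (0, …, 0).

((0, 1, 1, 1), (1, 1, 1, 0), (0, 1, 1, 0))

ω-coordinates c = M·v, v = (-71, 129, -52, 87):
  c_1 = (-8)·(-71) + (1)·(129) + (5)·(-52) + (-5)·(87) = 2
  c_2 = (-4)·(-71) + (-2)·(129) + (-8)·(-52) + (-5)·(87) = 7
  c_3 = (-5)·(-71) + (0)·(129) + (0)·(-52) + (-4)·(87) = 7
  c_4 = (4)·(-71) + (3)·(129) + (12)·(-52) + (6)·(87) = 1
p = 2; digits c_i = Σ_j d_{ij}·2^j, 0 ≤ d_{ij} < 2:
  c_1 = 2 = 0·2^0 + 1·2^1
  c_2 = 7 = 1·2^0 + 1·2^1 + 1·2^2
  c_3 = 7 = 1·2^0 + 1·2^1 + 1·2^2
  c_4 = 1 = 1·2^0
Factor λ_0 = (0, 1, 1, 1)
Factor λ_1 = (1, 1, 1, 0)
Factor λ_2 = (0, 1, 1, 0)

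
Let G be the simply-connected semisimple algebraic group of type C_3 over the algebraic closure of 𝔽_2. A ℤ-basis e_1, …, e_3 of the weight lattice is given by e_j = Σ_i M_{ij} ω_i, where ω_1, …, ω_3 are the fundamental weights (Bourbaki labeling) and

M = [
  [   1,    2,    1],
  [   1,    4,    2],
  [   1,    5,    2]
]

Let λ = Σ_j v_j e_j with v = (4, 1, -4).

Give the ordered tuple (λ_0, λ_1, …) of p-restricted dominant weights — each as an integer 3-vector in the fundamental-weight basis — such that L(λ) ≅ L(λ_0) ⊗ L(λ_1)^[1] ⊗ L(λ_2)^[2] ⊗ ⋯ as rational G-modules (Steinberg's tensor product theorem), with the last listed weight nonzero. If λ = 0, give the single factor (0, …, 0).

((0, 0, 1), (1, 0, 0))

Change of basis e → ω: c = M·v where v = (4, 1, -4):
  c_1 = 1*4 + 2*1 + 1*-4 = 2
  c_2 = 1*4 + 4*1 + 2*-4 = 0
  c_3 = 1*4 + 5*1 + 2*-4 = 1
Base-2 expansion of each c_i:
  c_1 = 2 = 0·2^0 + 1·2^1
  c_2 = 0
  c_3 = 1 = 1·2^0
λ_0 = (0, 0, 1)
λ_1 = (1, 0, 0)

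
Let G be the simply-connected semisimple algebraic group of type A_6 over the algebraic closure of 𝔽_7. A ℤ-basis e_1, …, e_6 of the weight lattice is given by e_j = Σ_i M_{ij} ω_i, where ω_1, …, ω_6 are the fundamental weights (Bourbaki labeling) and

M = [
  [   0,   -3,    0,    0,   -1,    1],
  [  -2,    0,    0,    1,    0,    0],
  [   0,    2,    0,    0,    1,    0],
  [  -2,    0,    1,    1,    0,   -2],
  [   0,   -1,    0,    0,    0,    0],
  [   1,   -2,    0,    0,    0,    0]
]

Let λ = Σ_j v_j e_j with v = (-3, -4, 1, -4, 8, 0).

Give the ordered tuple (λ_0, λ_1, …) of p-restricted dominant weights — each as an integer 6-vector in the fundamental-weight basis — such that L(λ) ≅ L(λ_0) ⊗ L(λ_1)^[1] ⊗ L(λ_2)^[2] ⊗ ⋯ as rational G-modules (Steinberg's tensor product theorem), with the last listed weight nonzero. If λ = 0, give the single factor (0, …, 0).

ω-coordinates c = M·v, v = (-3, -4, 1, -4, 8, 0):
  c_1 = (0)·(-3) + (-3)·(-4) + (0)·(1) + (0)·(-4) + (-1)·(8) + (1)·(0) = 4
  c_2 = (-2)·(-3) + (0)·(-4) + (0)·(1) + (1)·(-4) + (0)·(8) + (0)·(0) = 2
  c_3 = (0)·(-3) + (2)·(-4) + (0)·(1) + (0)·(-4) + (1)·(8) + (0)·(0) = 0
  c_4 = (-2)·(-3) + (0)·(-4) + (1)·(1) + (1)·(-4) + (0)·(8) + (-2)·(0) = 3
  c_5 = (0)·(-3) + (-1)·(-4) + (0)·(1) + (0)·(-4) + (0)·(8) + (0)·(0) = 4
  c_6 = (1)·(-3) + (-2)·(-4) + (0)·(1) + (0)·(-4) + (0)·(8) + (0)·(0) = 5
Expand coordinatewise in base 7:
  c_1 = 4 = 4·7^0
  c_2 = 2 = 2·7^0
  c_3 = 0
  c_4 = 3 = 3·7^0
  c_5 = 4 = 4·7^0
  c_6 = 5 = 5·7^0
Factor λ_0 = (4, 2, 0, 3, 4, 5)

((4, 2, 0, 3, 4, 5),)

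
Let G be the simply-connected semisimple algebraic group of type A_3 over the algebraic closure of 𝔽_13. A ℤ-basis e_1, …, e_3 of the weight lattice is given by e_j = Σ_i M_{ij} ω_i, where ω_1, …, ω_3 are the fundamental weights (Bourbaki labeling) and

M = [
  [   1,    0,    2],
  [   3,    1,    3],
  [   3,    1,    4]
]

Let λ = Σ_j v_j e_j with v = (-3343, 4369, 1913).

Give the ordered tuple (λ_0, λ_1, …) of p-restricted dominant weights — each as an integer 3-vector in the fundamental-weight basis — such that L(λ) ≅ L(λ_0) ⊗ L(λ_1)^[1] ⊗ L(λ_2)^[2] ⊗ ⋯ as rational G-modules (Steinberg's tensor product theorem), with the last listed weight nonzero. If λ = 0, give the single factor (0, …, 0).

((2, 1, 3), (11, 6, 10), (2, 0, 11))

Compute c_i = Σ_j M_{ij} v_j with v = (-3343, 4369, 1913):
  c_1 = (1)·(-3343) + 0·4369 + 2·1913 = 483
  c_2 = (3)·(-3343) + 1·4369 + 3·1913 = 79
  c_3 = (3)·(-3343) + 1·4369 + 4·1913 = 1992
Writing each c_i in base p = 13:
  c_1 = 483 = 2·13^0 + 11·13^1 + 2·13^2
  c_2 = 79 = 1·13^0 + 6·13^1
  c_3 = 1992 = 3·13^0 + 10·13^1 + 11·13^2
Factor λ_0 = (2, 1, 3)
Factor λ_1 = (11, 6, 10)
Factor λ_2 = (2, 0, 11)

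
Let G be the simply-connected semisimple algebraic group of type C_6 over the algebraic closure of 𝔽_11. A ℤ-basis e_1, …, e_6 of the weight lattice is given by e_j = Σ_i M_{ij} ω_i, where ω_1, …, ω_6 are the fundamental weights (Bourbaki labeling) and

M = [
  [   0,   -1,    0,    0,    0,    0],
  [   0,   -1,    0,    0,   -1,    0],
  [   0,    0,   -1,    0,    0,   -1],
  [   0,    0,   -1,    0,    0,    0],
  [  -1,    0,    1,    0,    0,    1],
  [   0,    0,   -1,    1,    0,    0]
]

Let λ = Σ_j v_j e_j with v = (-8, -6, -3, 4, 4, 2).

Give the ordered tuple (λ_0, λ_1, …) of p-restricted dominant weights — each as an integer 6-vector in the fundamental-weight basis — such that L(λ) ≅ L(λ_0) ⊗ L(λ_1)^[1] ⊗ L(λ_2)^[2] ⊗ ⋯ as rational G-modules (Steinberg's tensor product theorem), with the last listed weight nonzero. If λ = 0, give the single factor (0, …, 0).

((6, 2, 1, 3, 7, 7),)

Converting to the ω-basis (c_i = row i of M dotted with v = (-8, -6, -3, 4, 4, 2)):
  c_1 = (0)·(-8) + (-1)·(-6) + (0)·(-3) + (0)·(4) + (0)·(4) + (0)·(2) = 6
  c_2 = (0)·(-8) + (-1)·(-6) + (0)·(-3) + (0)·(4) + (-1)·(4) + (0)·(2) = 2
  c_3 = (0)·(-8) + (0)·(-6) + (-1)·(-3) + (0)·(4) + (0)·(4) + (-1)·(2) = 1
  c_4 = (0)·(-8) + (0)·(-6) + (-1)·(-3) + (0)·(4) + (0)·(4) + (0)·(2) = 3
  c_5 = (-1)·(-8) + (0)·(-6) + (1)·(-3) + (0)·(4) + (0)·(4) + (1)·(2) = 7
  c_6 = (0)·(-8) + (0)·(-6) + (-1)·(-3) + (1)·(4) + (0)·(4) + (0)·(2) = 7
Expand coordinatewise in base 11:
  c_1 = 6 = 6·11^0
  c_2 = 2 = 2·11^0
  c_3 = 1 = 1·11^0
  c_4 = 3 = 3·11^0
  c_5 = 7 = 7·11^0
  c_6 = 7 = 7·11^0
p-restricted factor λ_0 = (6, 2, 1, 3, 7, 7)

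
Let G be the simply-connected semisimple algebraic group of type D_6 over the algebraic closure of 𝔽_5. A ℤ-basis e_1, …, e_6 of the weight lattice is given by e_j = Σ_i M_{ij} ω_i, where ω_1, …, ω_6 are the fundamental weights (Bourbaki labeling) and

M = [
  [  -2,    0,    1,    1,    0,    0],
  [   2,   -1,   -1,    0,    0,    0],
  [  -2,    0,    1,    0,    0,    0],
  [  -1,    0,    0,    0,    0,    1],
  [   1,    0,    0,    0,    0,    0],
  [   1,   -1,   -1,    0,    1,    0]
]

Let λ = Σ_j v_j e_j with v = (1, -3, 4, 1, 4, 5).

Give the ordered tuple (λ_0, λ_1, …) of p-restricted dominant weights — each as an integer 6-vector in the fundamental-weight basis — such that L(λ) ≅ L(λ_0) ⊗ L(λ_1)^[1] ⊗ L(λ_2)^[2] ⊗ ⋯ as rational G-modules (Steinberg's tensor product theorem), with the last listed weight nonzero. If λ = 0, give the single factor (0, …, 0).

In the fundamental-weight basis, λ has coordinates c = M·v (v = (1, -3, 4, 1, 4, 5)):
  c_1 = (-2)·(1) + (0)·(-3) + 1·4 + 1·1 + 0·4 + 0·5 = 3
  c_2 = 2·1 + (-1)·(-3) + (-1)·(4) + 0·1 + 0·4 + 0·5 = 1
  c_3 = (-2)·(1) + (0)·(-3) + 1·4 + 0·1 + 0·4 + 0·5 = 2
  c_4 = (-1)·(1) + (0)·(-3) + 0·4 + 0·1 + 0·4 + 1·5 = 4
  c_5 = 1·1 + (0)·(-3) + 0·4 + 0·1 + 0·4 + 0·5 = 1
  c_6 = 1·1 + (-1)·(-3) + (-1)·(4) + 0·1 + 1·4 + 0·5 = 4
Base-5 expansion of each c_i:
  c_1 = 3 = 3·5^0
  c_2 = 1 = 1·5^0
  c_3 = 2 = 2·5^0
  c_4 = 4 = 4·5^0
  c_5 = 1 = 1·5^0
  c_6 = 4 = 4·5^0
λ_0 = (3, 1, 2, 4, 1, 4)

((3, 1, 2, 4, 1, 4),)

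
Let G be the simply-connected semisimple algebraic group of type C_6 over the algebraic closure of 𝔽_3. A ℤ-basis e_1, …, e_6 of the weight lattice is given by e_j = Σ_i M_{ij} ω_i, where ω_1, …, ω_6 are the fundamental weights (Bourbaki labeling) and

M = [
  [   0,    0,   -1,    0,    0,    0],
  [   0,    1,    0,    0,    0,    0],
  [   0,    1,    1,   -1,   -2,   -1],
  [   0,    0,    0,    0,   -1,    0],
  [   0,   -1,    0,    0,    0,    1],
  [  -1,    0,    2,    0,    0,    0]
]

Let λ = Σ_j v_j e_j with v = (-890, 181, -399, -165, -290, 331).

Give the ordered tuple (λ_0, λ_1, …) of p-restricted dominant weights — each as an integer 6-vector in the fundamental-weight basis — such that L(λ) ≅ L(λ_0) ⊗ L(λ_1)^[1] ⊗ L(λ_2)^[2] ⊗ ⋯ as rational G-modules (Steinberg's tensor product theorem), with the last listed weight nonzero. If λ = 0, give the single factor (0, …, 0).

In the fundamental-weight basis, λ has coordinates c = M·v (v = (-890, 181, -399, -165, -290, 331)):
  c_1 = 0*-890 + 0*181 + -1*-399 + 0*-165 + 0*-290 + 0*331 = 399
  c_2 = 0*-890 + 1*181 + 0*-399 + 0*-165 + 0*-290 + 0*331 = 181
  c_3 = 0*-890 + 1*181 + 1*-399 + -1*-165 + -2*-290 + -1*331 = 196
  c_4 = 0*-890 + 0*181 + 0*-399 + 0*-165 + -1*-290 + 0*331 = 290
  c_5 = 0*-890 + -1*181 + 0*-399 + 0*-165 + 0*-290 + 1*331 = 150
  c_6 = -1*-890 + 0*181 + 2*-399 + 0*-165 + 0*-290 + 0*331 = 92
Base-3 expansion of each c_i:
  c_1 = 399 = 0·3^0 + 1·3^1 + 2·3^2 + 2·3^3 + 1·3^4 + 1·3^5
  c_2 = 181 = 1·3^0 + 0·3^1 + 2·3^2 + 0·3^3 + 2·3^4
  c_3 = 196 = 1·3^0 + 2·3^1 + 0·3^2 + 1·3^3 + 2·3^4
  c_4 = 290 = 2·3^0 + 0·3^1 + 2·3^2 + 1·3^3 + 0·3^4 + 1·3^5
  c_5 = 150 = 0·3^0 + 2·3^1 + 1·3^2 + 2·3^3 + 1·3^4
  c_6 = 92 = 2·3^0 + 0·3^1 + 1·3^2 + 0·3^3 + 1·3^4
λ_0 = (0, 1, 1, 2, 0, 2)
λ_1 = (1, 0, 2, 0, 2, 0)
λ_2 = (2, 2, 0, 2, 1, 1)
λ_3 = (2, 0, 1, 1, 2, 0)
λ_4 = (1, 2, 2, 0, 1, 1)
λ_5 = (1, 0, 0, 1, 0, 0)

((0, 1, 1, 2, 0, 2), (1, 0, 2, 0, 2, 0), (2, 2, 0, 2, 1, 1), (2, 0, 1, 1, 2, 0), (1, 2, 2, 0, 1, 1), (1, 0, 0, 1, 0, 0))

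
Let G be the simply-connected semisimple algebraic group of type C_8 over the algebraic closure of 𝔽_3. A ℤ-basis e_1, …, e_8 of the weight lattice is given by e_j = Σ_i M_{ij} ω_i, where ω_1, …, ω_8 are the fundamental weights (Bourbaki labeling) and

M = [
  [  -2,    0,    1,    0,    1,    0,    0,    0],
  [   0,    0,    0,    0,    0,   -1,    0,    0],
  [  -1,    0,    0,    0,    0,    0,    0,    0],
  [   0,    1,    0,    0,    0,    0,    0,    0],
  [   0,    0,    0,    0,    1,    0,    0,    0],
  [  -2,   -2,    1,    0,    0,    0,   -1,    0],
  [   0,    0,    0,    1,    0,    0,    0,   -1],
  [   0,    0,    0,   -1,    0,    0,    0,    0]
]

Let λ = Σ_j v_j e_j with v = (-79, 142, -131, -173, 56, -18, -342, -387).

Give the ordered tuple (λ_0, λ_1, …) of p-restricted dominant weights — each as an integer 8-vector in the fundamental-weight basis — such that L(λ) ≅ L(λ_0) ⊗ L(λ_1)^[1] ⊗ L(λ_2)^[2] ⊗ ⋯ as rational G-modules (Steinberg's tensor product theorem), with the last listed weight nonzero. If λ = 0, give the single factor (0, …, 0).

Converting to the ω-basis (c_i = row i of M dotted with v = (-79, 142, -131, -173, 56, -18, -342, -387)):
  c_1 = (-2)·(-79) + 0·142 + (1)·(-131) + (0)·(-173) + 1·56 + (0)·(-18) + (0)·(-342) + (0)·(-387) = 83
  c_2 = (0)·(-79) + 0·142 + (0)·(-131) + (0)·(-173) + 0·56 + (-1)·(-18) + (0)·(-342) + (0)·(-387) = 18
  c_3 = (-1)·(-79) + 0·142 + (0)·(-131) + (0)·(-173) + 0·56 + (0)·(-18) + (0)·(-342) + (0)·(-387) = 79
  c_4 = (0)·(-79) + 1·142 + (0)·(-131) + (0)·(-173) + 0·56 + (0)·(-18) + (0)·(-342) + (0)·(-387) = 142
  c_5 = (0)·(-79) + 0·142 + (0)·(-131) + (0)·(-173) + 1·56 + (0)·(-18) + (0)·(-342) + (0)·(-387) = 56
  c_6 = (-2)·(-79) + (-2)·(142) + (1)·(-131) + (0)·(-173) + 0·56 + (0)·(-18) + (-1)·(-342) + (0)·(-387) = 85
  c_7 = (0)·(-79) + 0·142 + (0)·(-131) + (1)·(-173) + 0·56 + (0)·(-18) + (0)·(-342) + (-1)·(-387) = 214
  c_8 = (0)·(-79) + 0·142 + (0)·(-131) + (-1)·(-173) + 0·56 + (0)·(-18) + (0)·(-342) + (0)·(-387) = 173
p = 3; digits c_i = Σ_j d_{ij}·3^j, 0 ≤ d_{ij} < 3:
  c_1 = 83 = 2·3^0 + 0·3^1 + 0·3^2 + 0·3^3 + 1·3^4
  c_2 = 18 = 0·3^0 + 0·3^1 + 2·3^2
  c_3 = 79 = 1·3^0 + 2·3^1 + 2·3^2 + 2·3^3
  c_4 = 142 = 1·3^0 + 2·3^1 + 0·3^2 + 2·3^3 + 1·3^4
  c_5 = 56 = 2·3^0 + 0·3^1 + 0·3^2 + 2·3^3
  c_6 = 85 = 1·3^0 + 1·3^1 + 0·3^2 + 0·3^3 + 1·3^4
  c_7 = 214 = 1·3^0 + 2·3^1 + 2·3^2 + 1·3^3 + 2·3^4
  c_8 = 173 = 2·3^0 + 0·3^1 + 1·3^2 + 0·3^3 + 2·3^4
Factor λ_0 = (2, 0, 1, 1, 2, 1, 1, 2)
Factor λ_1 = (0, 0, 2, 2, 0, 1, 2, 0)
Factor λ_2 = (0, 2, 2, 0, 0, 0, 2, 1)
Factor λ_3 = (0, 0, 2, 2, 2, 0, 1, 0)
Factor λ_4 = (1, 0, 0, 1, 0, 1, 2, 2)

((2, 0, 1, 1, 2, 1, 1, 2), (0, 0, 2, 2, 0, 1, 2, 0), (0, 2, 2, 0, 0, 0, 2, 1), (0, 0, 2, 2, 2, 0, 1, 0), (1, 0, 0, 1, 0, 1, 2, 2))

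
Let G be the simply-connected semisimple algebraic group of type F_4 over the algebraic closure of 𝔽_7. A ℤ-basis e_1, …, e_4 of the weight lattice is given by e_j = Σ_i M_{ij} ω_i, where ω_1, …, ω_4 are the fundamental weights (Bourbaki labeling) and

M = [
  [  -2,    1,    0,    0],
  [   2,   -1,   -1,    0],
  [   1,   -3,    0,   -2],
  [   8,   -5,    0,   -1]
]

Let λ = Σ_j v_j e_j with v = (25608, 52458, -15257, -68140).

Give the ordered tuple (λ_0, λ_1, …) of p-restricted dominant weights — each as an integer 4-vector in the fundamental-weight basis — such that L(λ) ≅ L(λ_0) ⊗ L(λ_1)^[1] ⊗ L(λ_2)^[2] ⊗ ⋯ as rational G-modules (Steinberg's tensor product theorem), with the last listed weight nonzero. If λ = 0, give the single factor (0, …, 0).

In the fundamental-weight basis, λ has coordinates c = M·v (v = (25608, 52458, -15257, -68140)):
  c_1 = (-2)·(25608) + (1)·(52458) + (0)·(-15257) + (0)·(-68140) = 1242
  c_2 = (2)·(25608) + (-1)·(52458) + (-1)·(-15257) + (0)·(-68140) = 14015
  c_3 = (1)·(25608) + (-3)·(52458) + (0)·(-15257) + (-2)·(-68140) = 4514
  c_4 = (8)·(25608) + (-5)·(52458) + (0)·(-15257) + (-1)·(-68140) = 10714
p = 7; digits c_i = Σ_j d_{ij}·7^j, 0 ≤ d_{ij} < 7:
  c_1 = 1242 = 3·7^0 + 2·7^1 + 4·7^2 + 3·7^3
  c_2 = 14015 = 1·7^0 + 0·7^1 + 6·7^2 + 5·7^3 + 5·7^4
  c_3 = 4514 = 6·7^0 + 0·7^1 + 1·7^2 + 6·7^3 + 1·7^4
  c_4 = 10714 = 4·7^0 + 4·7^1 + 1·7^2 + 3·7^3 + 4·7^4
Factor λ_0 = (3, 1, 6, 4)
Factor λ_1 = (2, 0, 0, 4)
Factor λ_2 = (4, 6, 1, 1)
Factor λ_3 = (3, 5, 6, 3)
Factor λ_4 = (0, 5, 1, 4)

((3, 1, 6, 4), (2, 0, 0, 4), (4, 6, 1, 1), (3, 5, 6, 3), (0, 5, 1, 4))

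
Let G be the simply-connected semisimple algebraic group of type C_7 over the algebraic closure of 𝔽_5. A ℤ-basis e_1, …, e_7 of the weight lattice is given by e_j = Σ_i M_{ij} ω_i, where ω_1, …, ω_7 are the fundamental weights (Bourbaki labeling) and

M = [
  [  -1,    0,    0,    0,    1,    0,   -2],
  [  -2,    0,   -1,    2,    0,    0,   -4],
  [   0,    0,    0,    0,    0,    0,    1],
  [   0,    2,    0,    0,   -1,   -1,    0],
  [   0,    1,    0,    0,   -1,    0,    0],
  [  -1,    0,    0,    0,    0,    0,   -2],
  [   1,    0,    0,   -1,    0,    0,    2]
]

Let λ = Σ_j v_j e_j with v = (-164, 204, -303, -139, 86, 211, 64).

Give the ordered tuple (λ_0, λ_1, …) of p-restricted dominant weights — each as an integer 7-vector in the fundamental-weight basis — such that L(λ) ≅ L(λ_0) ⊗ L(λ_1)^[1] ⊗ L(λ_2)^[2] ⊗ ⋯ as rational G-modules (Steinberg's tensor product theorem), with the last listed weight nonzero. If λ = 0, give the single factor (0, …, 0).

((2, 2, 4, 1, 3, 1, 3), (4, 4, 2, 2, 3, 2, 0), (4, 3, 2, 4, 4, 1, 4))

Compute c_i = Σ_j M_{ij} v_j with v = (-164, 204, -303, -139, 86, 211, 64):
  c_1 = (-1)·(-164) + 0·204 + (0)·(-303) + (0)·(-139) + 1·86 + 0·211 + (-2)·(64) = 122
  c_2 = (-2)·(-164) + 0·204 + (-1)·(-303) + (2)·(-139) + 0·86 + 0·211 + (-4)·(64) = 97
  c_3 = (0)·(-164) + 0·204 + (0)·(-303) + (0)·(-139) + 0·86 + 0·211 + 1·64 = 64
  c_4 = (0)·(-164) + 2·204 + (0)·(-303) + (0)·(-139) + (-1)·(86) + (-1)·(211) + 0·64 = 111
  c_5 = (0)·(-164) + 1·204 + (0)·(-303) + (0)·(-139) + (-1)·(86) + 0·211 + 0·64 = 118
  c_6 = (-1)·(-164) + 0·204 + (0)·(-303) + (0)·(-139) + 0·86 + 0·211 + (-2)·(64) = 36
  c_7 = (1)·(-164) + 0·204 + (0)·(-303) + (-1)·(-139) + 0·86 + 0·211 + 2·64 = 103
Writing each c_i in base p = 5:
  c_1 = 122 = 2·5^0 + 4·5^1 + 4·5^2
  c_2 = 97 = 2·5^0 + 4·5^1 + 3·5^2
  c_3 = 64 = 4·5^0 + 2·5^1 + 2·5^2
  c_4 = 111 = 1·5^0 + 2·5^1 + 4·5^2
  c_5 = 118 = 3·5^0 + 3·5^1 + 4·5^2
  c_6 = 36 = 1·5^0 + 2·5^1 + 1·5^2
  c_7 = 103 = 3·5^0 + 0·5^1 + 4·5^2
Factor λ_0 = (2, 2, 4, 1, 3, 1, 3)
Factor λ_1 = (4, 4, 2, 2, 3, 2, 0)
Factor λ_2 = (4, 3, 2, 4, 4, 1, 4)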